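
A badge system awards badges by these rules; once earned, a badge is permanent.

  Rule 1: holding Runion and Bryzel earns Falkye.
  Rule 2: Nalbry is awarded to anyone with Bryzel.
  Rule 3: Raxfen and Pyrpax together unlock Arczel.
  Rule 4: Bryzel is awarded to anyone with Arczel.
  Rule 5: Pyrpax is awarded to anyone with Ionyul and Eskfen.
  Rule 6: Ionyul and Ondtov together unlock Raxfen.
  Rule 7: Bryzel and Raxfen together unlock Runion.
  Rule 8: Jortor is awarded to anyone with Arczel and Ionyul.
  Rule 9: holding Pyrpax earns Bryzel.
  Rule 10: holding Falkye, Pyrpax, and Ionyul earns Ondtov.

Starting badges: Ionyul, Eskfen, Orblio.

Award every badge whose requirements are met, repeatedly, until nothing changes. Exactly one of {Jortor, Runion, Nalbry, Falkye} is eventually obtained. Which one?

Nalbry

With Ionyul and Eskfen, Pyrpax is earned (Rule 5).
With Pyrpax, Bryzel is earned (Rule 9).
With Bryzel, Nalbry is earned (Rule 2).
Jortor would need Arczel and Ionyul (Rule 8), but Arczel is never earned. Runion would need Bryzel and Raxfen (Rule 7), but Raxfen is never earned. Falkye would need Runion and Bryzel (Rule 1), but Runion is never earned.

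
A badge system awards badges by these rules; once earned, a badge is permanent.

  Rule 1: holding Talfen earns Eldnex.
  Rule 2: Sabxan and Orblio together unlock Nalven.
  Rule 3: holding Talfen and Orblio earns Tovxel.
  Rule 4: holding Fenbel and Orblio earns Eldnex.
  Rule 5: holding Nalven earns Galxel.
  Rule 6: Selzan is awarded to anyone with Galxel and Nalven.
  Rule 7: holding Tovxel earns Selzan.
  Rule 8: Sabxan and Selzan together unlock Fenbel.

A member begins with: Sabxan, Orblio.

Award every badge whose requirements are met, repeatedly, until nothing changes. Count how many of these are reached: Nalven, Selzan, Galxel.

With Sabxan and Orblio, Nalven is earned (Rule 2).
With Nalven, Galxel is earned (Rule 5).
With Galxel and Nalven, Selzan is earned (Rule 6).
Nalven: reached.
Selzan: reached.
Galxel: reached.
All 3 are reached.

3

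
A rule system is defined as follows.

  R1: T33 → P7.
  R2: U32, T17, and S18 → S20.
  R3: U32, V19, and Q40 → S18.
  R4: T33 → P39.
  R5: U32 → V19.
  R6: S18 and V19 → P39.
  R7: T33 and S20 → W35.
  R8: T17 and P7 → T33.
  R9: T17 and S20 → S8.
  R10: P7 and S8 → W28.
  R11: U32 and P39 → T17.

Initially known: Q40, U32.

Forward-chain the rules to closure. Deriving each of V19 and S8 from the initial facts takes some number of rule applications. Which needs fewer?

V19: U32 holds, so V19 follows (R5). [1 rule application]
S8: U32 holds, so V19 follows (R5). U32, V19, and Q40 hold, so S18 follows (R3). S18 and V19 hold, so P39 follows (R6). U32 and P39 hold, so T17 follows (R11). U32, T17, and S18 hold, so S20 follows (R2). From T17 and S20, R9 gives S8. [6 rule applications]
V19 needs fewer.

V19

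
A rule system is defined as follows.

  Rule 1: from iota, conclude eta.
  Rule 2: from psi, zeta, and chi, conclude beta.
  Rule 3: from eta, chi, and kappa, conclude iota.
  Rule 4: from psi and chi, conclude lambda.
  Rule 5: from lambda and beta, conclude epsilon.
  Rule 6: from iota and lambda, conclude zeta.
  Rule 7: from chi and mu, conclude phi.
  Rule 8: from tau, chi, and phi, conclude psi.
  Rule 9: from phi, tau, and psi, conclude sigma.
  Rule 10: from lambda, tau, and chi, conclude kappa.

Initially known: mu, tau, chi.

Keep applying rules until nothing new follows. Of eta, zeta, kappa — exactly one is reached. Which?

chi and mu hold, so phi follows (Rule 7).
From tau, chi, and phi, Rule 8 gives psi.
From psi and chi, Rule 4 gives lambda.
lambda, tau, and chi hold, so kappa follows (Rule 10).
eta would need iota (Rule 1), but iota is never established. zeta would need iota and lambda (Rule 6), but iota is never established.

kappa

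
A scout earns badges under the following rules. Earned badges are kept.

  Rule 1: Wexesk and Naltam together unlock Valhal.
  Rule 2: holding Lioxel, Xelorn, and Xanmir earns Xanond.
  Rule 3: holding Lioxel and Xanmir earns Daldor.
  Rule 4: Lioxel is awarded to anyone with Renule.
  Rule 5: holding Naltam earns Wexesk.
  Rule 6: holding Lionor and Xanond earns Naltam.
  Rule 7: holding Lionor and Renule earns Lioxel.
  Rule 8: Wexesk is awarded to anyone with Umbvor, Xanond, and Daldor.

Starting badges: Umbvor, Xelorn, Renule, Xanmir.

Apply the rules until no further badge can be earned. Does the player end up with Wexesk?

Yes

With Renule, Lioxel is earned (Rule 4).
With Lioxel and Xanmir, Daldor is earned (Rule 3).
With Lioxel, Xelorn, and Xanmir, Xanond is earned (Rule 2).
With Umbvor, Xanond, and Daldor, Wexesk is earned (Rule 8).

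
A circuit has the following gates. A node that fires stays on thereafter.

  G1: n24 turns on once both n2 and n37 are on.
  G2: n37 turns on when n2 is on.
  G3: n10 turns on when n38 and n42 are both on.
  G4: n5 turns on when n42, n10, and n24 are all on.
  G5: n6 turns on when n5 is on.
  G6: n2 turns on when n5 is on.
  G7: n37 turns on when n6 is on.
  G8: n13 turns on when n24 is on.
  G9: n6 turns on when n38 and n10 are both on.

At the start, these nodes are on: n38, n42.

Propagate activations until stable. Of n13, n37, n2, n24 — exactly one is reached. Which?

G3: n38 and n42 on → n10 on.
n38 and n10 are on, so n6 turns on (G9).
n6 is on, so n37 turns on (G7).
n24 would need n2 and n37 (G1), but n2 never turns on. n13 would need n24 (G8), but n24 never turns on. n2 would need n5 (G6), but n5 never turns on.

n37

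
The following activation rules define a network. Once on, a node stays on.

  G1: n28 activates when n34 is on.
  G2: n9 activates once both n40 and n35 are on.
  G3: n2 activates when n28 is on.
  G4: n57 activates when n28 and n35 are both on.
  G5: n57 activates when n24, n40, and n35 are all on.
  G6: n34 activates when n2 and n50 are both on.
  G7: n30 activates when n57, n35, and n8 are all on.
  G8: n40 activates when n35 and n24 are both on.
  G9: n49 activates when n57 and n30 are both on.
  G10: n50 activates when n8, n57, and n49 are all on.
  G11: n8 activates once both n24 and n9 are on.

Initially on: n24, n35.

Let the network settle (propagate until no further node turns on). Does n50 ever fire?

Yes

n35 and n24 are on, so n40 activates (G8).
n24, n40, and n35 are on, so n57 activates (G5).
G2: n40 and n35 on → n9 on.
G11: n24 and n9 on → n8 on.
n57, n35, and n8 are on, so n30 activates (G7).
n57 and n30 are on, so n49 activates (G9).
G10: n8, n57, and n49 on → n50 on.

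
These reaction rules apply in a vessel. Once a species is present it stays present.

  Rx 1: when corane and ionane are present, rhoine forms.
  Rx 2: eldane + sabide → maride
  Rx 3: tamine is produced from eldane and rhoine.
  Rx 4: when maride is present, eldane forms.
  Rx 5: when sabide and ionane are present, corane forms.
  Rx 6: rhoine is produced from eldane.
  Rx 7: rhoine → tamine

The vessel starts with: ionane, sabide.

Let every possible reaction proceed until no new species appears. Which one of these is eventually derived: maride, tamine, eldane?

sabide and ionane present → corane forms (Rx 5).
corane and ionane present → rhoine forms (Rx 1).
rhoine present → tamine forms (Rx 7).
maride would need eldane and sabide (Rx 2), but eldane never forms. eldane would need maride (Rx 4), but maride never forms.

tamine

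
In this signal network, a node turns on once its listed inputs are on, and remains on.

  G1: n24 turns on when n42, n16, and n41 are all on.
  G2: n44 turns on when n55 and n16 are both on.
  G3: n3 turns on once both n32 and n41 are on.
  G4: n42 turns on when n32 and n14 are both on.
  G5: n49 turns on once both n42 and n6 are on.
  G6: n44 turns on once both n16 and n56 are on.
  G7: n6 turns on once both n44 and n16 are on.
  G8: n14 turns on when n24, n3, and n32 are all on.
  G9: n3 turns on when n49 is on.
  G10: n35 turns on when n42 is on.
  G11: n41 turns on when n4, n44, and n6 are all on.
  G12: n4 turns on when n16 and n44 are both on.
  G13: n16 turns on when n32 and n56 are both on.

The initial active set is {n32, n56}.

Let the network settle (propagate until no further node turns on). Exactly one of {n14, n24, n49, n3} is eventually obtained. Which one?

n3

n32 and n56 are on, so n16 turns on (G13).
G6: n16 and n56 on → n44 on.
n16 and n44 are on, so n4 turns on (G12).
G7: n44 and n16 on → n6 on.
G11: n4, n44, and n6 on → n41 on.
n32 and n41 are on, so n3 turns on (G3).
n49 would need n42 and n6 (G5), but n42 never turns on. n14 would need n24, n3, and n32 (G8), but n24 never turns on. n24 would need n42, n16, and n41 (G1), but n42 never turns on.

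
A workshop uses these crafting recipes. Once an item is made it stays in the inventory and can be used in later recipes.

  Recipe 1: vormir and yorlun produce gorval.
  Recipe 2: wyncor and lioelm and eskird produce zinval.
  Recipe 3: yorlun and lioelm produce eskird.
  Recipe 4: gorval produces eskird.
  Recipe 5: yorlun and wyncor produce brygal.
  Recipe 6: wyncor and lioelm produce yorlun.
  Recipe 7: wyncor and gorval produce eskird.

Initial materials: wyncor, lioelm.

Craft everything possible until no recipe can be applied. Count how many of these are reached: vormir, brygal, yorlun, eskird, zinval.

4

wyncor and lioelm → yorlun (Recipe 6).
yorlun and wyncor → brygal (Recipe 5).
Using Recipe 3, yorlun and lioelm make eskird.
wyncor and lioelm and eskird → zinval (Recipe 2).
No rule produces vormir, and it is not given.
brygal: reached.
yorlun: reached.
eskird: reached.
zinval: reached.
Reached: brygal, yorlun, eskird, and zinval — 4 of the 5.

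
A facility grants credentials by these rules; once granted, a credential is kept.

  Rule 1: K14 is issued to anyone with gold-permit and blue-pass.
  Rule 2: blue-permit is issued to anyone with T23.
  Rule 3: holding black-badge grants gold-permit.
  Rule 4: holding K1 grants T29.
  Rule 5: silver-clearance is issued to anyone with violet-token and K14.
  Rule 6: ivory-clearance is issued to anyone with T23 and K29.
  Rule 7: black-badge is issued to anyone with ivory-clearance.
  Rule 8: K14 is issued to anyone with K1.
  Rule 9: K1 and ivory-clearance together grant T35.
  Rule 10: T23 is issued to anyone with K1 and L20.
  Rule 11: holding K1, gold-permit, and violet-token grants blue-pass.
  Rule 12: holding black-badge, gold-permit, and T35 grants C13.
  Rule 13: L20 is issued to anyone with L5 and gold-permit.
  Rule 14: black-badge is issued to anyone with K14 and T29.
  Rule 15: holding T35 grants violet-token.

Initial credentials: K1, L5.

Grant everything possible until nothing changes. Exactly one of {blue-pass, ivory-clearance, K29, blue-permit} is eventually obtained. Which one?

blue-permit

Holding K1 grants K14 (Rule 8).
Holding K1 grants T29 (Rule 4).
Holding K14 and T29 grants black-badge (Rule 14).
Holding black-badge grants gold-permit (Rule 3).
Holding L5 and gold-permit grants L20 (Rule 13).
Holding K1 and L20 grants T23 (Rule 10).
Holding T23 grants blue-permit (Rule 2).
No rule produces K29, and it is not given. blue-pass would need K1, gold-permit, and violet-token (Rule 11), but violet-token is never granted. ivory-clearance would need T23 and K29 (Rule 6), but K29 is never granted.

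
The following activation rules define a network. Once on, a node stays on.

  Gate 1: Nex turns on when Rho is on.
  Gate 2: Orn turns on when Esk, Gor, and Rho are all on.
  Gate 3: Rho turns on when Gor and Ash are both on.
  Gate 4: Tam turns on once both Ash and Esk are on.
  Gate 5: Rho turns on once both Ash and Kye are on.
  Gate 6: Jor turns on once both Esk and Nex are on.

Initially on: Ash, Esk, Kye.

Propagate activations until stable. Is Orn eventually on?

Orn would need Esk, Gor, and Rho (Gate 2), but Gor never turns on.

No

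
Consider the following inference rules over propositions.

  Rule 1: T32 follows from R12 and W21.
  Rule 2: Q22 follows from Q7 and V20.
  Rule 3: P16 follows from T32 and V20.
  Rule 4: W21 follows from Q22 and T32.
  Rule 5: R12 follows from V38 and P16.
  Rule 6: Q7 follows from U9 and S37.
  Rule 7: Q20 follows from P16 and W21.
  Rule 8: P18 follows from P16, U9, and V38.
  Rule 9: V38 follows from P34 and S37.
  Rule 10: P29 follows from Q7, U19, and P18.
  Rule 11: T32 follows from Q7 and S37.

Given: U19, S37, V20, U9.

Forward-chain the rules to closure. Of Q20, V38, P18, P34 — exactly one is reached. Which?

U9 and S37 hold, so Q7 follows (Rule 6).
Q7 and V20 hold, so Q22 follows (Rule 2).
Q7 and S37 hold, so T32 follows (Rule 11).
T32 and V20 hold, so P16 follows (Rule 3).
Q22 and T32 hold, so W21 follows (Rule 4).
From P16 and W21, Rule 7 gives Q20.
P18 would need P16, U9, and V38 (Rule 8), but V38 is never established. V38 would need P34 and S37 (Rule 9), but P34 is never established. No rule produces P34, and it is not given.

Q20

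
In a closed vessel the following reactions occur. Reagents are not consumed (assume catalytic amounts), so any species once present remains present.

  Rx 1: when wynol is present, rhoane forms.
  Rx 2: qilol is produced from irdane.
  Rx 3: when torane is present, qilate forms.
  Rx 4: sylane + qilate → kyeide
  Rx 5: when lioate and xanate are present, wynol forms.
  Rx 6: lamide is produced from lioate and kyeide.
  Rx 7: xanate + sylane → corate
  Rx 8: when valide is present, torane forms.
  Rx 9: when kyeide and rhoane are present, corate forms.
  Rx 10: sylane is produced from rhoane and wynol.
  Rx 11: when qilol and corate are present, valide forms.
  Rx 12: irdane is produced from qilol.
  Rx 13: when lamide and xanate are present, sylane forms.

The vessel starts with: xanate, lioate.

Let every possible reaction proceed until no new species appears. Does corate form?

Yes

lioate and xanate present → wynol forms (Rx 5).
wynol present → rhoane forms (Rx 1).
rhoane and wynol present → sylane forms (Rx 10).
xanate and sylane present → corate forms (Rx 7).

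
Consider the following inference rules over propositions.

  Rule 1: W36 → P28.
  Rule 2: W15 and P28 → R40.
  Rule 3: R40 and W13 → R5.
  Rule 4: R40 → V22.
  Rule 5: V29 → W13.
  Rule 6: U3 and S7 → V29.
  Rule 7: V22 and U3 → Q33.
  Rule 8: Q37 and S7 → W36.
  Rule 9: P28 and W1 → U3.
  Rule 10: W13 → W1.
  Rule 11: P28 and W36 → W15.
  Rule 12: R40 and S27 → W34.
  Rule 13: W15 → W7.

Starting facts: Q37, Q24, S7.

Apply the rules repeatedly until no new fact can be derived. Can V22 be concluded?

From Q37 and S7, Rule 8 gives W36.
From W36, Rule 1 gives P28.
P28 and W36 hold, so W15 follows (Rule 11).
From W15 and P28, Rule 2 gives R40.
R40 holds, so V22 follows (Rule 4).

Yes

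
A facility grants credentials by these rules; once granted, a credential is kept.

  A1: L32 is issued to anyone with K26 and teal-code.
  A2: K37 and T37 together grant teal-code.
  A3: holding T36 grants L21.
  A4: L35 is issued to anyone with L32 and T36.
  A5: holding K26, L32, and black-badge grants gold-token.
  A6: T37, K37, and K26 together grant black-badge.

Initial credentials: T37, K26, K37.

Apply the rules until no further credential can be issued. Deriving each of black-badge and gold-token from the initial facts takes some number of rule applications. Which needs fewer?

black-badge: Holding T37, K37, and K26 grants black-badge (A6). [1 rule application]
gold-token: Holding K37 and T37 grants teal-code (A2). Holding T37, K37, and K26 grants black-badge (A6). Holding K26 and teal-code grants L32 (A1). Holding K26, L32, and black-badge grants gold-token (A5). [4 rule applications]
black-badge needs fewer.

black-badge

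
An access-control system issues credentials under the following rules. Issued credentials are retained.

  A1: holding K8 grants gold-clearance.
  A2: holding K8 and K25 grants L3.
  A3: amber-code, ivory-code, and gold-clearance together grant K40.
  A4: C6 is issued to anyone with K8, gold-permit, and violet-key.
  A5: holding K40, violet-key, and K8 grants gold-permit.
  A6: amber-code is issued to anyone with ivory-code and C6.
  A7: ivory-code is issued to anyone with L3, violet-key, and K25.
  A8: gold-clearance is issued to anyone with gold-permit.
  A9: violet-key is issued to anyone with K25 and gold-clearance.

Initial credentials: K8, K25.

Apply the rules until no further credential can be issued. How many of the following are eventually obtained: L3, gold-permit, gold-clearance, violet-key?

Holding K8 and K25 grants L3 (A2).
Holding K8 grants gold-clearance (A1).
Holding K25 and gold-clearance grants violet-key (A9).
L3: reached.
gold-permit would need K40, violet-key, and K8 (A5), but K40 is never granted.
gold-clearance: reached.
violet-key: reached.
Reached: L3, gold-clearance, and violet-key — 3 of the 4.

3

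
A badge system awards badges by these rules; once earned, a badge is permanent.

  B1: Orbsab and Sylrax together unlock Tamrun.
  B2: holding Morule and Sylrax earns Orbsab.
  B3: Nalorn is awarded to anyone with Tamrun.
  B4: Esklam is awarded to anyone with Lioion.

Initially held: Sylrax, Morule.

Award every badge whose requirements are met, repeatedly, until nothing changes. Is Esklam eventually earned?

No

Esklam would need Lioion (B4), but Lioion is never earned.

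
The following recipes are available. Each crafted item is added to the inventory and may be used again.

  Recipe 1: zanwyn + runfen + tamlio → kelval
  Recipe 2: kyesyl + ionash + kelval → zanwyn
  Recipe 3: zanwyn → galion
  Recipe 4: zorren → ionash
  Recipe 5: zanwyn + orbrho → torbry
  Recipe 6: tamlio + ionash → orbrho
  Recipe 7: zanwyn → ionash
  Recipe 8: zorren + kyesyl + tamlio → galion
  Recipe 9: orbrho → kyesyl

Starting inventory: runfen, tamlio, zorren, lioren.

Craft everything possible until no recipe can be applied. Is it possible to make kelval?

No

kelval would need zanwyn, runfen, and tamlio (Recipe 1), but zanwyn is never obtained.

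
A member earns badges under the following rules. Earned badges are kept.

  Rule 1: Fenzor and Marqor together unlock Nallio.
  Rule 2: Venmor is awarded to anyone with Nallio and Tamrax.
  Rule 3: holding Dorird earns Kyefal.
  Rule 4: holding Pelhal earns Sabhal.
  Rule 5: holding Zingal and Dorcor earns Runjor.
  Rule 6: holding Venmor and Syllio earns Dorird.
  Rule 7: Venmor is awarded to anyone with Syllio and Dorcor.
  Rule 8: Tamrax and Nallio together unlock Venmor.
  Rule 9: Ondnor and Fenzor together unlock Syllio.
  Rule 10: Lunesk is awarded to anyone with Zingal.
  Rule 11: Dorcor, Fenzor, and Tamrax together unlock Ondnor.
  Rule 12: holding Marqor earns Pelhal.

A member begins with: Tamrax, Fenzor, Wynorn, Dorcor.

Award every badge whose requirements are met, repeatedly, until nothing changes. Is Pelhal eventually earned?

No

Pelhal would need Marqor (Rule 12), but Marqor is never earned.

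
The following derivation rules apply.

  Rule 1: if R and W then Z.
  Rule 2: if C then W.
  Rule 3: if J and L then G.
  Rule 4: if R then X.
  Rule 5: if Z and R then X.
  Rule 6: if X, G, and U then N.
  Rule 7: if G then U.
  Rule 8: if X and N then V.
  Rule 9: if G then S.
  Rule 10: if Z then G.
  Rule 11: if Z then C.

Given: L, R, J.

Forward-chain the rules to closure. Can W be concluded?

No

W would need C (Rule 2), but C is never established.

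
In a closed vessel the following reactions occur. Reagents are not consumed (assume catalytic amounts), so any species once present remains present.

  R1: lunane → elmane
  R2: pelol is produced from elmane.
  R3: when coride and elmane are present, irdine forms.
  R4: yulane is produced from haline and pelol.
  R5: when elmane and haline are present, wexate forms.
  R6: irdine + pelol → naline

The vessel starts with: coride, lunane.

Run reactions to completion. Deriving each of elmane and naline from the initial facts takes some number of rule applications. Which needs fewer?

elmane

elmane: lunane present → elmane forms (R1). [1 rule application]
naline: lunane present → elmane forms (R1). elmane present → pelol forms (R2). coride and elmane present → irdine forms (R3). irdine and pelol present → naline forms (R6). [4 rule applications]
elmane needs fewer.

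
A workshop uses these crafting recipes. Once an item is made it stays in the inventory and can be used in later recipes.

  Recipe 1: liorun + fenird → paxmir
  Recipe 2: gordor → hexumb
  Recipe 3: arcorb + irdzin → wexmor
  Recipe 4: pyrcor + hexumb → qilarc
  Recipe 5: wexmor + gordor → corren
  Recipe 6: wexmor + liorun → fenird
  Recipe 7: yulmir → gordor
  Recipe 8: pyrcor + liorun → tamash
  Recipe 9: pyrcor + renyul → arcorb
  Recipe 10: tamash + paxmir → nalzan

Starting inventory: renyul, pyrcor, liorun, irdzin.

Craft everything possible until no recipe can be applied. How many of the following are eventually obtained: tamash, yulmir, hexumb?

pyrcor + liorun → tamash (Recipe 8).
tamash: reached.
No rule produces yulmir, and it is not given.
hexumb would need gordor (Recipe 2), but gordor is never obtained.
Reached: tamash — 1 of the 3.

1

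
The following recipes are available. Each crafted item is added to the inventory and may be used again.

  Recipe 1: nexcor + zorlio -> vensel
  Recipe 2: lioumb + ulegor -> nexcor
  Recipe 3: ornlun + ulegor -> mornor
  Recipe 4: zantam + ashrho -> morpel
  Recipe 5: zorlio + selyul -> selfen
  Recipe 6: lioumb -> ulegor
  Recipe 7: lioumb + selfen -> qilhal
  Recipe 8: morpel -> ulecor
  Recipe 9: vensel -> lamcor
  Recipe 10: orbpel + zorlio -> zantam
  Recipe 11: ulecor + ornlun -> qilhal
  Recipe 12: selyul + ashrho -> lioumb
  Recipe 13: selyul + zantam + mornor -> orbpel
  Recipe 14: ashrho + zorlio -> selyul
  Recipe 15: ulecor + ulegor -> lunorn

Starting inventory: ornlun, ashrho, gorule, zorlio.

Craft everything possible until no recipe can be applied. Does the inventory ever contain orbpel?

No

orbpel would need selyul, zantam, and mornor (Recipe 13), but zantam is never obtained.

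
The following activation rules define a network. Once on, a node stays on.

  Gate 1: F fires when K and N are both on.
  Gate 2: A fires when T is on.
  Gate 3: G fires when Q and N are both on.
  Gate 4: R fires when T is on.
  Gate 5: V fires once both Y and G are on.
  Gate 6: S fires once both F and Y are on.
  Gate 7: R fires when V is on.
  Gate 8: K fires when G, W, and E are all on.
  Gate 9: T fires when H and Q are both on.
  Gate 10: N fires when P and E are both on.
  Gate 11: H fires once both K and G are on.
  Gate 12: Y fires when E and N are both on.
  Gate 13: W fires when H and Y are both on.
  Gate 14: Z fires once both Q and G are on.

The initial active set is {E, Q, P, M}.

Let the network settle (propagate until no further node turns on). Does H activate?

No

H would need K and G (Gate 11), but K never turns on.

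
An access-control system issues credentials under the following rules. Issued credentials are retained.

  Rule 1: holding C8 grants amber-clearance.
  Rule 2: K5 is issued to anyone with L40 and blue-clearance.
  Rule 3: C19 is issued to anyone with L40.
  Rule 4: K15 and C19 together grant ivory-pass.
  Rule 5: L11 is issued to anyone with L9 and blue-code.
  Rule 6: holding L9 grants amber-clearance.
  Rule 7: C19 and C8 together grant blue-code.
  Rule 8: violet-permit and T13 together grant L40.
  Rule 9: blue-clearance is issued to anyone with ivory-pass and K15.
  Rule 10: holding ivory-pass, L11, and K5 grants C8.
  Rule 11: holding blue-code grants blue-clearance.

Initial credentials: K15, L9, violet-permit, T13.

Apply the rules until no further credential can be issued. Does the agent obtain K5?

Yes

Holding violet-permit and T13 grants L40 (Rule 8).
Holding L40 grants C19 (Rule 3).
Holding K15 and C19 grants ivory-pass (Rule 4).
Holding ivory-pass and K15 grants blue-clearance (Rule 9).
Holding L40 and blue-clearance grants K5 (Rule 2).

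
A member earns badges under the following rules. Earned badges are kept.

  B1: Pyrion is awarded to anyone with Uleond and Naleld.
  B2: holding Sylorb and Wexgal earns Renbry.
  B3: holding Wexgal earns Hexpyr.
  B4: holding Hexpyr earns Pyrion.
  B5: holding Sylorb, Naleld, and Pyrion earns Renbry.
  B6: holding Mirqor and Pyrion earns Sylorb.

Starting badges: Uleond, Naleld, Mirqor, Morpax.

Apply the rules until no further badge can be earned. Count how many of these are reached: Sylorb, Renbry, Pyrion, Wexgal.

With Uleond and Naleld, Pyrion is earned (B1).
With Mirqor and Pyrion, Sylorb is earned (B6).
With Sylorb, Naleld, and Pyrion, Renbry is earned (B5).
Sylorb: reached.
Renbry: reached.
Pyrion: reached.
No rule produces Wexgal, and it is not given.
Reached: Sylorb, Renbry, and Pyrion — 3 of the 4.

3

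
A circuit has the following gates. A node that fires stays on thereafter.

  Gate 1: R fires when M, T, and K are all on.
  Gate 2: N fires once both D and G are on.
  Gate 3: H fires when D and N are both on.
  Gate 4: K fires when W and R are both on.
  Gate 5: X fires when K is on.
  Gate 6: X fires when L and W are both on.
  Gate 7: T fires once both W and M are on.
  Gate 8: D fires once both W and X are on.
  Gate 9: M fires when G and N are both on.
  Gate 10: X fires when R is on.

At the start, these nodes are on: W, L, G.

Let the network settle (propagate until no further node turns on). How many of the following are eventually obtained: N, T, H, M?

4

L and W are on, so X fires (Gate 6).
Gate 8: W and X on → D on.
Gate 2: D and G on → N on.
D and N are on, so H fires (Gate 3).
Gate 9: G and N on → M on.
Gate 7: W and M on → T on.
N: reached.
T: reached.
H: reached.
M: reached.
All 4 are reached.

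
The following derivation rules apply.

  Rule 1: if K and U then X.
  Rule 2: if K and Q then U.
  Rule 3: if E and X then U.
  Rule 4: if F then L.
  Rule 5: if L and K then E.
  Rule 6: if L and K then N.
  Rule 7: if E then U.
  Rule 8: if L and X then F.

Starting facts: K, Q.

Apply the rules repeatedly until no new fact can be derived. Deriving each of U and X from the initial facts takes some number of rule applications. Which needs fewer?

U

U: From K and Q, Rule 2 gives U. [1 rule application]
X: K and Q hold, so U follows (Rule 2). From K and U, Rule 1 gives X. [2 rule applications]
U needs fewer.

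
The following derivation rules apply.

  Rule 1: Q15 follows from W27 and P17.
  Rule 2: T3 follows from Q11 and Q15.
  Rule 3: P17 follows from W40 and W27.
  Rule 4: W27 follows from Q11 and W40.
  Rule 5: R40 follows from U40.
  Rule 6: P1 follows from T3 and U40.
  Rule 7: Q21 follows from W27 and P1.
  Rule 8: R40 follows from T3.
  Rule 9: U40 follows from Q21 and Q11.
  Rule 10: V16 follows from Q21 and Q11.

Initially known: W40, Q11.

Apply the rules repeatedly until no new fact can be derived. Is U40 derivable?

U40 would need Q21 and Q11 (Rule 9), but Q21 is never established.

No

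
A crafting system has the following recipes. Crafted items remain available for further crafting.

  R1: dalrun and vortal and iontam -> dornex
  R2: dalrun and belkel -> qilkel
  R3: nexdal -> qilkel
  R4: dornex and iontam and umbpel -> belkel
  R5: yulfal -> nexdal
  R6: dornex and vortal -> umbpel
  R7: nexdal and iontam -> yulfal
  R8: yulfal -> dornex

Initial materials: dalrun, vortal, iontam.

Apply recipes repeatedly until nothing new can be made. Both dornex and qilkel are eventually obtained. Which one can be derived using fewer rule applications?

dornex: Using R1, dalrun, vortal, and iontam make dornex. [1 rule application]
qilkel: Using R1, dalrun, vortal, and iontam make dornex. Using R6, dornex and vortal make umbpel. dornex and iontam and umbpel -> belkel (R4). Using R2, dalrun and belkel make qilkel. [4 rule applications]
dornex needs fewer.

dornex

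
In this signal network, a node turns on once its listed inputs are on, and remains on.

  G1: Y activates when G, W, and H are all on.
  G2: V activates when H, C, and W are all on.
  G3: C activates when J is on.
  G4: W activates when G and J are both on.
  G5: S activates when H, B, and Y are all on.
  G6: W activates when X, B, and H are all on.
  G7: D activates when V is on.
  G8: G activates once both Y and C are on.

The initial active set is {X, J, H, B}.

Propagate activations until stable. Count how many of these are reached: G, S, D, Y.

1

X, B, and H are on, so W activates (G6).
J is on, so C activates (G3).
G2: H, C, and W on → V on.
G7: V on → D on.
G would need Y and C (G8), but Y never turns on.
S would need H, B, and Y (G5), but Y never turns on.
D: reached.
Y would need G, W, and H (G1), but G never turns on.
Reached: D — 1 of the 4.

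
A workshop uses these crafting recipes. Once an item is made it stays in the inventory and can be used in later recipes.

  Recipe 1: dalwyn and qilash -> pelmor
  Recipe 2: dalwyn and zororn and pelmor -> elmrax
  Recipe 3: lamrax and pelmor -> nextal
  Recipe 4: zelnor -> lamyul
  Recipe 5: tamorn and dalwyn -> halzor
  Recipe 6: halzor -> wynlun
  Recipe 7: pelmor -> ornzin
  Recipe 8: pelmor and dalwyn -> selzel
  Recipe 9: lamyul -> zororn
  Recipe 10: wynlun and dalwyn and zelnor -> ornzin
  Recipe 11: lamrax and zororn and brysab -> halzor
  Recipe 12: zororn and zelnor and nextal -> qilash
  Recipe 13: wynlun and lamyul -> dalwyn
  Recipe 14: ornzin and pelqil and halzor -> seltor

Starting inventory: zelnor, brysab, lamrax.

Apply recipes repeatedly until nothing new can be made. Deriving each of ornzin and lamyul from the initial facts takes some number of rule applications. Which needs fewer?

lamyul

lamyul: Using Recipe 4, zelnor makes lamyul. [1 rule application]
ornzin: zelnor -> lamyul (Recipe 4). Using Recipe 9, lamyul makes zororn. Using Recipe 11, lamrax, zororn, and brysab make halzor. Using Recipe 6, halzor makes wynlun. wynlun and lamyul -> dalwyn (Recipe 13). Using Recipe 10, wynlun, dalwyn, and zelnor make ornzin. [6 rule applications]
lamyul needs fewer.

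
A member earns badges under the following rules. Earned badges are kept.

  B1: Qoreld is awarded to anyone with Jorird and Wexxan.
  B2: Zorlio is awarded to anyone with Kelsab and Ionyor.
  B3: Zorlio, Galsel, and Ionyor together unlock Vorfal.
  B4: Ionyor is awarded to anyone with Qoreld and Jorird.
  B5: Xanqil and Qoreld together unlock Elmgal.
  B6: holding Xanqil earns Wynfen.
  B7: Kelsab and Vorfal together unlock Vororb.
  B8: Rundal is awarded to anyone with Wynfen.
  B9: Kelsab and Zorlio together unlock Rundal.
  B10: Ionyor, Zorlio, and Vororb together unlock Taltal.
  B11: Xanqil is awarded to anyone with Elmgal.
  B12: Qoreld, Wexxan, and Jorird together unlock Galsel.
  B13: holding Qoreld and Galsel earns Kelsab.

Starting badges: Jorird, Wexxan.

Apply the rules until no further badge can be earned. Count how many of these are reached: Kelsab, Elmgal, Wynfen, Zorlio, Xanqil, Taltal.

3

With Jorird and Wexxan, Qoreld is earned (B1).
With Qoreld, Wexxan, and Jorird, Galsel is earned (B12).
With Qoreld and Jorird, Ionyor is earned (B4).
With Qoreld and Galsel, Kelsab is earned (B13).
With Kelsab and Ionyor, Zorlio is earned (B2).
With Zorlio, Galsel, and Ionyor, Vorfal is earned (B3).
With Kelsab and Vorfal, Vororb is earned (B7).
With Ionyor, Zorlio, and Vororb, Taltal is earned (B10).
Kelsab: reached.
Elmgal would need Xanqil and Qoreld (B5), but Xanqil is never earned.
Wynfen would need Xanqil (B6), but Xanqil is never earned.
Zorlio: reached.
Xanqil would need Elmgal (B11), but Elmgal is never earned.
Taltal: reached.
Reached: Kelsab, Zorlio, and Taltal — 3 of the 6.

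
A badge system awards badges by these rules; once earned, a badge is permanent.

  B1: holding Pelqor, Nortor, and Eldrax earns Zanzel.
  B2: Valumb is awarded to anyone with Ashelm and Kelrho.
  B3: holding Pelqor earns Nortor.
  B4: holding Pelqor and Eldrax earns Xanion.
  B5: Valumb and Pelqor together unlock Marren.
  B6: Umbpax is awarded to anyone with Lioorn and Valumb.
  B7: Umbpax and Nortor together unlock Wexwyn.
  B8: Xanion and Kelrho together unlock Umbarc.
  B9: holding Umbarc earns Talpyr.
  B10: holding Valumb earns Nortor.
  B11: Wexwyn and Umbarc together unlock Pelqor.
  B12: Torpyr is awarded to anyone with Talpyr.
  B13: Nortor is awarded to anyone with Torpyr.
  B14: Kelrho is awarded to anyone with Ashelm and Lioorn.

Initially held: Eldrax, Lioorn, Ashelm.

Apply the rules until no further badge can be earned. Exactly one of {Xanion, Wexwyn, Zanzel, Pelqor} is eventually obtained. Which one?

Wexwyn

With Ashelm and Lioorn, Kelrho is earned (B14).
With Ashelm and Kelrho, Valumb is earned (B2).
With Valumb, Nortor is earned (B10).
With Lioorn and Valumb, Umbpax is earned (B6).
With Umbpax and Nortor, Wexwyn is earned (B7).
Xanion would need Pelqor and Eldrax (B4), but Pelqor is never earned. Pelqor would need Wexwyn and Umbarc (B11), but Umbarc is never earned. Zanzel would need Pelqor, Nortor, and Eldrax (B1), but Pelqor is never earned.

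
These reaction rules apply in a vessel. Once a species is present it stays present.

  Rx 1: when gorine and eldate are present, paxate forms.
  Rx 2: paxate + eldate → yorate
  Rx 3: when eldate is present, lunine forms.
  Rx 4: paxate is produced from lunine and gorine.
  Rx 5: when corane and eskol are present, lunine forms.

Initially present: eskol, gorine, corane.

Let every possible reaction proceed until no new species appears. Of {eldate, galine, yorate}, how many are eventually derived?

No rule produces eldate, and it is not given.
No rule produces galine, and it is not given.
yorate would need paxate and eldate (Rx 2), but eldate never forms.
None of the 3 are reached.

0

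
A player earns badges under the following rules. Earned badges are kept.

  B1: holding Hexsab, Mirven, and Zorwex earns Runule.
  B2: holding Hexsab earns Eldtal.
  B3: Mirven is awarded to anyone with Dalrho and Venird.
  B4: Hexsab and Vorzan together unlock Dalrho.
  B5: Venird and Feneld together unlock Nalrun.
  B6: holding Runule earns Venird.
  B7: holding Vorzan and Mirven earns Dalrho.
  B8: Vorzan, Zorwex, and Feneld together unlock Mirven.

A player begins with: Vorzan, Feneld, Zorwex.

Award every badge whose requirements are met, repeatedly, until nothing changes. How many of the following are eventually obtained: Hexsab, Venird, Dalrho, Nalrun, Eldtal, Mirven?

2

With Vorzan, Zorwex, and Feneld, Mirven is earned (B8).
With Vorzan and Mirven, Dalrho is earned (B7).
No rule produces Hexsab, and it is not given.
Venird would need Runule (B6), but Runule is never earned.
Dalrho: reached.
Nalrun would need Venird and Feneld (B5), but Venird is never earned.
Eldtal would need Hexsab (B2), but Hexsab is never earned.
Mirven: reached.
Reached: Dalrho and Mirven — 2 of the 6.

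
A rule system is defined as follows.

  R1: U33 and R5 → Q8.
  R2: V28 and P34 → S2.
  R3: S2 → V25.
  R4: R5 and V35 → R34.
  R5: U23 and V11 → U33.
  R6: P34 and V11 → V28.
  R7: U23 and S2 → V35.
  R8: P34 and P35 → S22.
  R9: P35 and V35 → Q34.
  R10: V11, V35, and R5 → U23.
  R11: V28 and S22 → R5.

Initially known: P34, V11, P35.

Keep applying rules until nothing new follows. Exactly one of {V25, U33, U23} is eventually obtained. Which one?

V25

P34 and V11 hold, so V28 follows (R6).
V28 and P34 hold, so S2 follows (R2).
S2 holds, so V25 follows (R3).
U33 would need U23 and V11 (R5), but U23 is never established. U23 would need V11, V35, and R5 (R10), but V35 is never established.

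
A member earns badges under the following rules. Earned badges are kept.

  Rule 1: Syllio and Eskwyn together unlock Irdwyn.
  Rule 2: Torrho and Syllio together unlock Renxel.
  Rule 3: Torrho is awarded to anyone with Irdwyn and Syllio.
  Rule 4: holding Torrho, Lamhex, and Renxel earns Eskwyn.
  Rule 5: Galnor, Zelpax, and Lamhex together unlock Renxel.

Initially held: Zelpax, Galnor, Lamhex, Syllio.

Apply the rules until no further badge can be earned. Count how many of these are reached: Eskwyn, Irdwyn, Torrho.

0

Eskwyn would need Torrho, Lamhex, and Renxel (Rule 4), but Torrho is never earned.
Irdwyn would need Syllio and Eskwyn (Rule 1), but Eskwyn is never earned.
Torrho would need Irdwyn and Syllio (Rule 3), but Irdwyn is never earned.
None of the 3 are reached.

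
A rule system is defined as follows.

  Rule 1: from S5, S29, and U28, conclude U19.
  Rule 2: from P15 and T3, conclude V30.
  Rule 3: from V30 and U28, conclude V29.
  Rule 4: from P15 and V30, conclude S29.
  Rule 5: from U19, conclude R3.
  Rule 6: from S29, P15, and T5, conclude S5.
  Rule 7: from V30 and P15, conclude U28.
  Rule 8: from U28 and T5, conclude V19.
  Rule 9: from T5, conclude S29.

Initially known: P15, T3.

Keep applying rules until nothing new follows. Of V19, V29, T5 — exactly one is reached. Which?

V29

P15 and T3 hold, so V30 follows (Rule 2).
V30 and P15 hold, so U28 follows (Rule 7).
From V30 and U28, Rule 3 gives V29.
No rule produces T5, and it is not given. V19 would need U28 and T5 (Rule 8), but T5 is never established.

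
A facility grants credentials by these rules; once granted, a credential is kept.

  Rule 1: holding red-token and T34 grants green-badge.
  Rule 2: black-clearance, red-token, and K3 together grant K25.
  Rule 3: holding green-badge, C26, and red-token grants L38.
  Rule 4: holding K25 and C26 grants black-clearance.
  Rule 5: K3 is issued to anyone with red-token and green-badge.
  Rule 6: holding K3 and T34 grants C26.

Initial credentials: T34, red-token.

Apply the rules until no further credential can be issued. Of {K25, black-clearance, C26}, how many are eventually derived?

Holding red-token and T34 grants green-badge (Rule 1).
Holding red-token and green-badge grants K3 (Rule 5).
Holding K3 and T34 grants C26 (Rule 6).
K25 would need black-clearance, red-token, and K3 (Rule 2), but black-clearance is never granted.
black-clearance would need K25 and C26 (Rule 4), but K25 is never granted.
C26: reached.
Reached: C26 — 1 of the 3.

1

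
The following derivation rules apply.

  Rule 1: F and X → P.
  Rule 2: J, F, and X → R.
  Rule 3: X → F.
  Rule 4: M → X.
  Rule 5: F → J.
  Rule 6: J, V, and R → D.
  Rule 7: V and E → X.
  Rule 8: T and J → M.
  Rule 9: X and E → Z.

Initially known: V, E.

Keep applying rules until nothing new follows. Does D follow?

From V and E, Rule 7 gives X.
From X, Rule 3 gives F.
F holds, so J follows (Rule 5).
J, F, and X hold, so R follows (Rule 2).
From J, V, and R, Rule 6 gives D.

Yes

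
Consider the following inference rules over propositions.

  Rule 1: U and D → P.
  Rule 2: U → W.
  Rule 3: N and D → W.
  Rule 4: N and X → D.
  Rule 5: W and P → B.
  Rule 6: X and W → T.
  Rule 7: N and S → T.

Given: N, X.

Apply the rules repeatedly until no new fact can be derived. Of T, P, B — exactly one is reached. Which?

T

From N and X, Rule 4 gives D.
N and D hold, so W follows (Rule 3).
X and W hold, so T follows (Rule 6).
P would need U and D (Rule 1), but U is never established. B would need W and P (Rule 5), but P is never established.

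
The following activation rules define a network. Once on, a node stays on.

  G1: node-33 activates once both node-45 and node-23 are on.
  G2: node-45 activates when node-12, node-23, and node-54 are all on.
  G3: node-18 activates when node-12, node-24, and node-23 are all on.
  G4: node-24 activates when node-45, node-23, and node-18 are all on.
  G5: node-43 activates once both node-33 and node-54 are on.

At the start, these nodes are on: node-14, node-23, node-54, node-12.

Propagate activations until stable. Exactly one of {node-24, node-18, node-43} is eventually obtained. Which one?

node-43

G2: node-12, node-23, and node-54 on → node-45 on.
node-45 and node-23 are on, so node-33 activates (G1).
G5: node-33 and node-54 on → node-43 on.
node-24 would need node-45, node-23, and node-18 (G4), but node-18 never turns on. node-18 would need node-12, node-24, and node-23 (G3), but node-24 never turns on.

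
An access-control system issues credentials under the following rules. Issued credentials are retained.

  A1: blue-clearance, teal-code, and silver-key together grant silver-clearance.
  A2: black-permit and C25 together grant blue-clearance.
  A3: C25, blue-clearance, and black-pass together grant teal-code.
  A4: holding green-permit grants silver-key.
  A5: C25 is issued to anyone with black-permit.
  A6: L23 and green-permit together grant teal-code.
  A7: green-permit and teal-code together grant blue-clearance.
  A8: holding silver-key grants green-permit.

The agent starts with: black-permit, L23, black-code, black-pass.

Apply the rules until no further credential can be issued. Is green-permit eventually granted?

No

green-permit would need silver-key (A8), but silver-key is never granted.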